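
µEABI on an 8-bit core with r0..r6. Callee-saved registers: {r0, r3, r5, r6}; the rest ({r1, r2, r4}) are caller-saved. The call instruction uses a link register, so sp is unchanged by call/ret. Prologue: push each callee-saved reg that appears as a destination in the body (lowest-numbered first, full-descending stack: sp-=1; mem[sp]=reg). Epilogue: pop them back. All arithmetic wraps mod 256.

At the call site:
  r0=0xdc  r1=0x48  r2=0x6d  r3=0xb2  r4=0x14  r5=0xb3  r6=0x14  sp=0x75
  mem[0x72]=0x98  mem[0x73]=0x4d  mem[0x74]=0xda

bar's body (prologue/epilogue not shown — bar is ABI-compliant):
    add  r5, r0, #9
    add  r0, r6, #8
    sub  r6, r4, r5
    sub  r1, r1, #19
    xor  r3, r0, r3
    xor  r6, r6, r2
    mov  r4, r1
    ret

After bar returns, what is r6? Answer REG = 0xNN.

REG = 0x14

prologue: push r0 -> mem[0x74]=0xdc, sp=0x74
prologue: push r3 -> mem[0x73]=0xb2, sp=0x73
prologue: push r5 -> mem[0x72]=0xb3, sp=0x72
prologue: push r6 -> mem[0x71]=0x14, sp=0x71
body[0] add  r5, r0, #9 -> r5=0xe5
body[1] add  r0, r6, #8 -> r0=0x1c
body[2] sub  r6, r4, r5 -> r6=0x2f
body[3] sub  r1, r1, #19 -> r1=0x35
body[4] xor  r3, r0, r3 -> r3=0xae
body[5] xor  r6, r6, r2 -> r6=0x42
body[6] mov  r4, r1 -> r4=0x35
epilogue: pop r6=0x14, sp=0x72
epilogue: pop r5=0xb3, sp=0x73
epilogue: pop r3=0xb2, sp=0x74
epilogue: pop r0=0xdc, sp=0x75
r6 is callee-saved -> restored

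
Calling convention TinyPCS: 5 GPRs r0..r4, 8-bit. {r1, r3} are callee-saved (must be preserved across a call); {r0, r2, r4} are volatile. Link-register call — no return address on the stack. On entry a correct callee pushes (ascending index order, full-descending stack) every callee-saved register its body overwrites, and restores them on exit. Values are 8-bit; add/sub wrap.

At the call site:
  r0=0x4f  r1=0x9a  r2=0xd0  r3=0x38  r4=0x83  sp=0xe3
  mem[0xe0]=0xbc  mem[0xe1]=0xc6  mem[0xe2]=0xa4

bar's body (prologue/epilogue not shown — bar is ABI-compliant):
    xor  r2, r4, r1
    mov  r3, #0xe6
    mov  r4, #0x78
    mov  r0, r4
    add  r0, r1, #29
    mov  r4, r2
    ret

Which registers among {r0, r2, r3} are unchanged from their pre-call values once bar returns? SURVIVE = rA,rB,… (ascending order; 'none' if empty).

SURVIVE = r3

prologue: push r3 -> mem[0xe2]=0x38, sp=0xe2
body[0] xor  r2, r4, r1 -> r2=0x19
body[1] mov  r3, #0xe6 -> r3=0xe6
body[2] mov  r4, #0x78 -> r4=0x78
body[3] mov  r0, r4 -> r0=0x78
body[4] add  r0, r1, #29 -> r0=0xb7
body[5] mov  r4, r2 -> r4=0x19
epilogue: pop r3=0x38, sp=0xe3
r0: caller-saved, written=True
r2: caller-saved, written=True
r3: callee-saved, written=True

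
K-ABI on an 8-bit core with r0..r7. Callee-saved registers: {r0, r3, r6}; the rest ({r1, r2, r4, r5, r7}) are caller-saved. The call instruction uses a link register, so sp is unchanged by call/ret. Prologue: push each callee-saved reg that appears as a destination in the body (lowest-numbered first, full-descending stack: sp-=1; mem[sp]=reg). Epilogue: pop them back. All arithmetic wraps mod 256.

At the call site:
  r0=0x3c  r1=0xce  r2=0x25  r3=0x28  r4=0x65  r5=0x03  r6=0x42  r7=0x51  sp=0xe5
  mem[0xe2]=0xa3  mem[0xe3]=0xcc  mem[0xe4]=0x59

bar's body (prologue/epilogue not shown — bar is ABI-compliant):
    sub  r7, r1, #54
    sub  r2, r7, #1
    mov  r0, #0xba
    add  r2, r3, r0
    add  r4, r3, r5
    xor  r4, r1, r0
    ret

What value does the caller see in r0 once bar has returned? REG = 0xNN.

prologue: push r0 → mem[0xe4]=0x3c, sp=0xe4
body[0] sub  r7, r1, #54 → r7=0x98
body[1] sub  r2, r7, #1 → r2=0x97
body[2] mov  r0, #0xba → r0=0xba
body[3] add  r2, r3, r0 → r2=0xe2
body[4] add  r4, r3, r5 → r4=0x2b
body[5] xor  r4, r1, r0 → r4=0x74
epilogue: pop r0=0x3c, sp=0xe5
r0 is callee-saved → restored

REG = 0x3c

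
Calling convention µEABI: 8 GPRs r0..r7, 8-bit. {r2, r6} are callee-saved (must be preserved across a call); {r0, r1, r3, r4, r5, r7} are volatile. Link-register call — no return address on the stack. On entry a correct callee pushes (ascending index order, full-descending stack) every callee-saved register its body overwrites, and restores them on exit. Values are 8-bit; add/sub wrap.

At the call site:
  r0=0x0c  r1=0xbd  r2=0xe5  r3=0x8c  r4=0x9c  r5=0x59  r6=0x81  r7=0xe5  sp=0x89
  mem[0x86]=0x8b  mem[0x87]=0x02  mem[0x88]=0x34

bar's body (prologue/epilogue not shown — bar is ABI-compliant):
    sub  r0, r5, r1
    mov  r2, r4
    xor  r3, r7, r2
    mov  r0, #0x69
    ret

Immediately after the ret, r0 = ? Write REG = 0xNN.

REG = 0x69

prologue: push r2 -> mem[0x88]=0xe5, sp=0x88
body[0] sub  r0, r5, r1 -> r0=0x9c
body[1] mov  r2, r4 -> r2=0x9c
body[2] xor  r3, r7, r2 -> r3=0x79
body[3] mov  r0, #0x69 -> r0=0x69
epilogue: pop r2=0xe5, sp=0x89
r0 is caller-saved -> body value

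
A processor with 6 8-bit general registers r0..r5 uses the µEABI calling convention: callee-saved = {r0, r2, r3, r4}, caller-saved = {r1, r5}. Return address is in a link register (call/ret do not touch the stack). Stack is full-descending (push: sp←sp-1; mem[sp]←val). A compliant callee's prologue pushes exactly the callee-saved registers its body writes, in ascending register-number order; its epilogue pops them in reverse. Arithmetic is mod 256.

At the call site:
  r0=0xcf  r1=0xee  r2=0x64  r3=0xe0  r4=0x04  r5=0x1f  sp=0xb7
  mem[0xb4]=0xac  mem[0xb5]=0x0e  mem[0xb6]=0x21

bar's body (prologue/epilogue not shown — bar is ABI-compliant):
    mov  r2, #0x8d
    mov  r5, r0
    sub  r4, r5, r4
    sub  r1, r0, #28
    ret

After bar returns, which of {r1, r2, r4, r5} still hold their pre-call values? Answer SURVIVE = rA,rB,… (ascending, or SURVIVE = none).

SURVIVE = r2,r4

prologue: push r2 → mem[0xb6]=0x64, sp=0xb6
prologue: push r4 → mem[0xb5]=0x04, sp=0xb5
body[0] mov  r2, #0x8d → r2=0x8d
body[1] mov  r5, r0 → r5=0xcf
body[2] sub  r4, r5, r4 → r4=0xcb
body[3] sub  r1, r0, #28 → r1=0xb3
epilogue: pop r4=0x04, sp=0xb6
epilogue: pop r2=0x64, sp=0xb7
r1: caller-saved, written=True
r2: callee-saved, written=True
r4: callee-saved, written=True
r5: caller-saved, written=True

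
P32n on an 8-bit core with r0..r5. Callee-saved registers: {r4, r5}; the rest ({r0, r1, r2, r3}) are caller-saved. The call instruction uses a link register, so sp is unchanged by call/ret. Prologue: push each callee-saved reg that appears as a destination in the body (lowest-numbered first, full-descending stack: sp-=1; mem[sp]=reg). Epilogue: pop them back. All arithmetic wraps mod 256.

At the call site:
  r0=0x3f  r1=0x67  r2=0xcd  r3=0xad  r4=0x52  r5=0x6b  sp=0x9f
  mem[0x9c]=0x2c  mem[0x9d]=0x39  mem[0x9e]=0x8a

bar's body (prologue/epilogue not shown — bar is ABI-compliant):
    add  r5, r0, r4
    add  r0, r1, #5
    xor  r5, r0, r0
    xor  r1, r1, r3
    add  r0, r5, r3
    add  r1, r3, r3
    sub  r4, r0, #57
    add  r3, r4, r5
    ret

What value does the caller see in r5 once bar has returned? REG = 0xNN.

prologue: push r4 → mem[0x9e]=0x52, sp=0x9e
prologue: push r5 → mem[0x9d]=0x6b, sp=0x9d
body[0] add  r5, r0, r4 → r5=0x91
body[1] add  r0, r1, #5 → r0=0x6c
body[2] xor  r5, r0, r0 → r5=0x00
body[3] xor  r1, r1, r3 → r1=0xca
body[4] add  r0, r5, r3 → r0=0xad
body[5] add  r1, r3, r3 → r1=0x5a
body[6] sub  r4, r0, #57 → r4=0x74
body[7] add  r3, r4, r5 → r3=0x74
epilogue: pop r5=0x6b, sp=0x9e
epilogue: pop r4=0x52, sp=0x9f
r5 is callee-saved → restored

REG = 0x6b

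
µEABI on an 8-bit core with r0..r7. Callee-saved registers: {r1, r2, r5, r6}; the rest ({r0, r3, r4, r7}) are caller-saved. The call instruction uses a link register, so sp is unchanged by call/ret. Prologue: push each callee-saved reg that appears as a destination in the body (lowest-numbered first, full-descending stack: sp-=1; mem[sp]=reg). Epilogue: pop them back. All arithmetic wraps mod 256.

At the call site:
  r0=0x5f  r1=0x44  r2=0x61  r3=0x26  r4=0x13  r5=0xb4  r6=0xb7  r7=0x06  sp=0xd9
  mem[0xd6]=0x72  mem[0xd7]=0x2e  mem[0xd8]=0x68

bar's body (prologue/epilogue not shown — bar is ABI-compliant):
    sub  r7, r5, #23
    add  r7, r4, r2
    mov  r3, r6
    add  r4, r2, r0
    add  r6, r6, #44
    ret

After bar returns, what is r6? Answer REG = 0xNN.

REG = 0xb7

prologue: push r6 → mem[0xd8]=0xb7, sp=0xd8
body[0] sub  r7, r5, #23 → r7=0x9d
body[1] add  r7, r4, r2 → r7=0x74
body[2] mov  r3, r6 → r3=0xb7
body[3] add  r4, r2, r0 → r4=0xc0
body[4] add  r6, r6, #44 → r6=0xe3
epilogue: pop r6=0xb7, sp=0xd9
r6 is callee-saved → restored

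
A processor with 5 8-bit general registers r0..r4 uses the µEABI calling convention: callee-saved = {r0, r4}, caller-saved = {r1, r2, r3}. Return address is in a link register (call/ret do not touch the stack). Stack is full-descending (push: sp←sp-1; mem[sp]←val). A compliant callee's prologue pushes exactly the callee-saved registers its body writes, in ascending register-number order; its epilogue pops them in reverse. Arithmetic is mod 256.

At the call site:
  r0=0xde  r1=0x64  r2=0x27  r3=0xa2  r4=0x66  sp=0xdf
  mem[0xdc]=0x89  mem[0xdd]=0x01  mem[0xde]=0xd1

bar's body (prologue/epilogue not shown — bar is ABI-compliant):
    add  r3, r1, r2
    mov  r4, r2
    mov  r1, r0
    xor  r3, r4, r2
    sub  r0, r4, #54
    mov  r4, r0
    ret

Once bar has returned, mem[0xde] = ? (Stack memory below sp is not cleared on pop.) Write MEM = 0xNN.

prologue: push r0 -> mem[0xde]=0xde, sp=0xde
prologue: push r4 -> mem[0xdd]=0x66, sp=0xdd
body[0] add  r3, r1, r2 -> r3=0x8b
body[1] mov  r4, r2 -> r4=0x27
body[2] mov  r1, r0 -> r1=0xde
body[3] xor  r3, r4, r2 -> r3=0x00
body[4] sub  r0, r4, #54 -> r0=0xf1
body[5] mov  r4, r0 -> r4=0xf1
epilogue: pop r4=0x66, sp=0xde
epilogue: pop r0=0xde, sp=0xdf
prologue pushed ['r0', 'r4'] at ['0xde', '0xdd']

MEM = 0xde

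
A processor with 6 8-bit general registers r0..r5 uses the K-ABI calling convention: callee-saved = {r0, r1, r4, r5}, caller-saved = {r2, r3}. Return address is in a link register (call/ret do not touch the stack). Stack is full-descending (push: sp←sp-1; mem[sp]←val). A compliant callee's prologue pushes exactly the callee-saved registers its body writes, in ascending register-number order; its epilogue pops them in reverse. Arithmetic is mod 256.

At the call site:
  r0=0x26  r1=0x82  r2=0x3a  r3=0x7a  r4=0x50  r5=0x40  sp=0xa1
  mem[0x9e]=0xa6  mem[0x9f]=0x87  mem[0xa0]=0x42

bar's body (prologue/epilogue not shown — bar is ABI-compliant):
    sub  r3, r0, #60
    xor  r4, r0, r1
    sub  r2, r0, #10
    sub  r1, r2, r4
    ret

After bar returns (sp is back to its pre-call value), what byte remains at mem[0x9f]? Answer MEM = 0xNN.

prologue: push r1 → mem[0xa0]=0x82, sp=0xa0
prologue: push r4 → mem[0x9f]=0x50, sp=0x9f
body[0] sub  r3, r0, #60 → r3=0xea
body[1] xor  r4, r0, r1 → r4=0xa4
body[2] sub  r2, r0, #10 → r2=0x1c
body[3] sub  r1, r2, r4 → r1=0x78
epilogue: pop r4=0x50, sp=0xa0
epilogue: pop r1=0x82, sp=0xa1
prologue pushed ['r1', 'r4'] at ['0xa0', '0x9f']

MEM = 0x50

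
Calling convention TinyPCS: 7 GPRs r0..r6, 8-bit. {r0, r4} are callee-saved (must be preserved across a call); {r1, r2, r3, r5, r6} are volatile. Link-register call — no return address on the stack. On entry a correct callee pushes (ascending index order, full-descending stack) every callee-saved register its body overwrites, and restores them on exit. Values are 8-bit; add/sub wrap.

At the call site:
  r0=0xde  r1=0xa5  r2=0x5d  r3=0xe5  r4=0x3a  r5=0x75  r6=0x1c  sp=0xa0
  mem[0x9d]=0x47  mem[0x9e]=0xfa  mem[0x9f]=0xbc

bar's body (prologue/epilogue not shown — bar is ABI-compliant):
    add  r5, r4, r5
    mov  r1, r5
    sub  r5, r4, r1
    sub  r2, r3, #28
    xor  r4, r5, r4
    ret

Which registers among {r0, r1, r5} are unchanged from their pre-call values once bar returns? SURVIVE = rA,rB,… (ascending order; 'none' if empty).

prologue: push r4 → mem[0x9f]=0x3a, sp=0x9f
body[0] add  r5, r4, r5 → r5=0xaf
body[1] mov  r1, r5 → r1=0xaf
body[2] sub  r5, r4, r1 → r5=0x8b
body[3] sub  r2, r3, #28 → r2=0xc9
body[4] xor  r4, r5, r4 → r4=0xb1
epilogue: pop r4=0x3a, sp=0xa0
r0: callee-saved, written=False
r1: caller-saved, written=True
r5: caller-saved, written=True

SURVIVE = r0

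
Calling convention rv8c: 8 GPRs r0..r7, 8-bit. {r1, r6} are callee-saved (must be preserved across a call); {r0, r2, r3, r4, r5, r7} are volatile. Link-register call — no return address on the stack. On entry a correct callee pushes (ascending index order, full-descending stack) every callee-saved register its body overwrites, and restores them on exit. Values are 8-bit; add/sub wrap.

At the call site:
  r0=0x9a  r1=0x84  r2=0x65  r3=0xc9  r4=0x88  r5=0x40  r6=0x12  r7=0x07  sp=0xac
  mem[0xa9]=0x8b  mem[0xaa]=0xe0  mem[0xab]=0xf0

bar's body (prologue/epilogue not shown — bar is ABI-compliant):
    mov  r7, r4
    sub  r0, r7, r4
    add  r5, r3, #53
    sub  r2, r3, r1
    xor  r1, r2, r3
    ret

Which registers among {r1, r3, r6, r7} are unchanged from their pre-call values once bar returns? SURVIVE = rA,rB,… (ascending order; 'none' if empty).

SURVIVE = r1,r3,r6

prologue: push r1 → mem[0xab]=0x84, sp=0xab
body[0] mov  r7, r4 → r7=0x88
body[1] sub  r0, r7, r4 → r0=0x00
body[2] add  r5, r3, #53 → r5=0xfe
body[3] sub  r2, r3, r1 → r2=0x45
body[4] xor  r1, r2, r3 → r1=0x8c
epilogue: pop r1=0x84, sp=0xac
r1: callee-saved, written=True
r3: caller-saved, written=False
r6: callee-saved, written=False
r7: caller-saved, written=True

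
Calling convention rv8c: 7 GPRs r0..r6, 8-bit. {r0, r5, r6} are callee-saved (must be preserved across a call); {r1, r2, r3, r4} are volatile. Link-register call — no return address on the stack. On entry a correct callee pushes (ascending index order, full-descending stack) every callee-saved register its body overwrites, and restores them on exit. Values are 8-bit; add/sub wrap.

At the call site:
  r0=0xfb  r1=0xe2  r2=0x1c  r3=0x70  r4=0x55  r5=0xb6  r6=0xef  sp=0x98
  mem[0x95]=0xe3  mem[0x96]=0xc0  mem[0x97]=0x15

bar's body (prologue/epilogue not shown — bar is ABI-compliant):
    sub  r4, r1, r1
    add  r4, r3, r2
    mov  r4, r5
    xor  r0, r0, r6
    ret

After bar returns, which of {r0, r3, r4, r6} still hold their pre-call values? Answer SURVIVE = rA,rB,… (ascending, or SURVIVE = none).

prologue: push r0 → mem[0x97]=0xfb, sp=0x97
body[0] sub  r4, r1, r1 → r4=0x00
body[1] add  r4, r3, r2 → r4=0x8c
body[2] mov  r4, r5 → r4=0xb6
body[3] xor  r0, r0, r6 → r0=0x14
epilogue: pop r0=0xfb, sp=0x98
r0: callee-saved, written=True
r3: caller-saved, written=False
r4: caller-saved, written=True
r6: callee-saved, written=False

SURVIVE = r0,r3,r6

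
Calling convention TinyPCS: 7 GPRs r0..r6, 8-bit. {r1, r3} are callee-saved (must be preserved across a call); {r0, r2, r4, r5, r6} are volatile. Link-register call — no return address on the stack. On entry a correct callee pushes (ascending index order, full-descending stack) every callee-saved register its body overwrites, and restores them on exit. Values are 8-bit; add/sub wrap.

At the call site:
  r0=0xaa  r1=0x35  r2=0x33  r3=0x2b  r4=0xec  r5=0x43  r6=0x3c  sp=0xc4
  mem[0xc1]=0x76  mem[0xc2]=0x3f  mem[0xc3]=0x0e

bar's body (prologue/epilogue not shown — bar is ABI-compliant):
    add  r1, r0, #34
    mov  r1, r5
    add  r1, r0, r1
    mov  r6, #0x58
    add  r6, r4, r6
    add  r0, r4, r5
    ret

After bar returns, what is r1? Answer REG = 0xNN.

prologue: push r1 -> mem[0xc3]=0x35, sp=0xc3
body[0] add  r1, r0, #34 -> r1=0xcc
body[1] mov  r1, r5 -> r1=0x43
body[2] add  r1, r0, r1 -> r1=0xed
body[3] mov  r6, #0x58 -> r6=0x58
body[4] add  r6, r4, r6 -> r6=0x44
body[5] add  r0, r4, r5 -> r0=0x2f
epilogue: pop r1=0x35, sp=0xc4
r1 is callee-saved -> restored

REG = 0x35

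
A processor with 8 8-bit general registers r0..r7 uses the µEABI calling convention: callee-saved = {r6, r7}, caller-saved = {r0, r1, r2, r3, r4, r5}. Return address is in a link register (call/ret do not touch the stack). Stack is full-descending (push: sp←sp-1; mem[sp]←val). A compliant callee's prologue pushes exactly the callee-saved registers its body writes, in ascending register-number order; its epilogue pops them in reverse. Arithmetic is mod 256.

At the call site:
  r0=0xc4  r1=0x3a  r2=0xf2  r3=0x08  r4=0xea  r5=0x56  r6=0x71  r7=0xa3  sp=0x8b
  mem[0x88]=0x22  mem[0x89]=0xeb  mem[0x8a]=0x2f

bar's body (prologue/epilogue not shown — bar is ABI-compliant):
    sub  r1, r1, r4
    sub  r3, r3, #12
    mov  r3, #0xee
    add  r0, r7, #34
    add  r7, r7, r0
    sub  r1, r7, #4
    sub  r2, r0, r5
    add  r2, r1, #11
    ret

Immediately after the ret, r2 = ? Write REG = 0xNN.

prologue: push r7 → mem[0x8a]=0xa3, sp=0x8a
body[0] sub  r1, r1, r4 → r1=0x50
body[1] sub  r3, r3, #12 → r3=0xfc
body[2] mov  r3, #0xee → r3=0xee
body[3] add  r0, r7, #34 → r0=0xc5
body[4] add  r7, r7, r0 → r7=0x68
body[5] sub  r1, r7, #4 → r1=0x64
body[6] sub  r2, r0, r5 → r2=0x6f
body[7] add  r2, r1, #11 → r2=0x6f
epilogue: pop r7=0xa3, sp=0x8b
r2 is caller-saved → body value

REG = 0x6f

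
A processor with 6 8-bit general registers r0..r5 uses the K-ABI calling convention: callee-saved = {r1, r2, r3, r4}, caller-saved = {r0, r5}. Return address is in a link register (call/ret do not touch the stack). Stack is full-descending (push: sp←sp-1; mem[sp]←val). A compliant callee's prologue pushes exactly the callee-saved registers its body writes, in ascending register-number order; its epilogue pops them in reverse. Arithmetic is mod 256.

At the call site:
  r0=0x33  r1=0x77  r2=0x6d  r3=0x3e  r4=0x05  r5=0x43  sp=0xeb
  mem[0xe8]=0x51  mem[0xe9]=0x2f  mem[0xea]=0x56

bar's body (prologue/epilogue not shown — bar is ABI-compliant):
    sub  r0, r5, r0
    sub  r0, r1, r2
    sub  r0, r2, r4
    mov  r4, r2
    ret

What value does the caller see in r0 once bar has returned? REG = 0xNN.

prologue: push r4 -> mem[0xea]=0x05, sp=0xea
body[0] sub  r0, r5, r0 -> r0=0x10
body[1] sub  r0, r1, r2 -> r0=0x0a
body[2] sub  r0, r2, r4 -> r0=0x68
body[3] mov  r4, r2 -> r4=0x6d
epilogue: pop r4=0x05, sp=0xeb
r0 is caller-saved -> body value

REG = 0x68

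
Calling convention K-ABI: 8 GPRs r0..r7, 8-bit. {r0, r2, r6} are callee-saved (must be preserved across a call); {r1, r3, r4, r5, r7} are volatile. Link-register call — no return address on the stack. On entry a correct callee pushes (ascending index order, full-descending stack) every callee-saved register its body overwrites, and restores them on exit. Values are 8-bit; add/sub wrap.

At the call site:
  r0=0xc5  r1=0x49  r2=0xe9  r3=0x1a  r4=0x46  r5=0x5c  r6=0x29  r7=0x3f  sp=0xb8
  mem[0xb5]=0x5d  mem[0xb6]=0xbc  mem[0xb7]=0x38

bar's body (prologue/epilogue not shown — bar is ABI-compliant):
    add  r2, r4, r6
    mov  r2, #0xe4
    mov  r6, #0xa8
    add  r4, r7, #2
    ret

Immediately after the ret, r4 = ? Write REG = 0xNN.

prologue: push r2 → mem[0xb7]=0xe9, sp=0xb7
prologue: push r6 → mem[0xb6]=0x29, sp=0xb6
body[0] add  r2, r4, r6 → r2=0x6f
body[1] mov  r2, #0xe4 → r2=0xe4
body[2] mov  r6, #0xa8 → r6=0xa8
body[3] add  r4, r7, #2 → r4=0x41
epilogue: pop r6=0x29, sp=0xb7
epilogue: pop r2=0xe9, sp=0xb8
r4 is caller-saved → body value

REG = 0x41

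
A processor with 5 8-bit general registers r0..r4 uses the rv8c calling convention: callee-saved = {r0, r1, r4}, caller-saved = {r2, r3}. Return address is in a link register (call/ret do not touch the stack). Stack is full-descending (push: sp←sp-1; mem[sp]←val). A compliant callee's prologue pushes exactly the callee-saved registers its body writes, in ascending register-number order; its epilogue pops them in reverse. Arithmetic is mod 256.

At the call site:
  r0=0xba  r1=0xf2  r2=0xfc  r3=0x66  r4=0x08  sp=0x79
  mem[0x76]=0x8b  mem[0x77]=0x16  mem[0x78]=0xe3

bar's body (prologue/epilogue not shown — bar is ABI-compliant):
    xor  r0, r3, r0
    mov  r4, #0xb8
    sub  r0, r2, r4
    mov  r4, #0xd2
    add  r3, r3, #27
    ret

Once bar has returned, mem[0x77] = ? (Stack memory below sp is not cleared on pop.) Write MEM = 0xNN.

prologue: push r0 → mem[0x78]=0xba, sp=0x78
prologue: push r4 → mem[0x77]=0x08, sp=0x77
body[0] xor  r0, r3, r0 → r0=0xdc
body[1] mov  r4, #0xb8 → r4=0xb8
body[2] sub  r0, r2, r4 → r0=0x44
body[3] mov  r4, #0xd2 → r4=0xd2
body[4] add  r3, r3, #27 → r3=0x81
epilogue: pop r4=0x08, sp=0x78
epilogue: pop r0=0xba, sp=0x79
prologue pushed ['r0', 'r4'] at ['0x78', '0x77']

MEM = 0x08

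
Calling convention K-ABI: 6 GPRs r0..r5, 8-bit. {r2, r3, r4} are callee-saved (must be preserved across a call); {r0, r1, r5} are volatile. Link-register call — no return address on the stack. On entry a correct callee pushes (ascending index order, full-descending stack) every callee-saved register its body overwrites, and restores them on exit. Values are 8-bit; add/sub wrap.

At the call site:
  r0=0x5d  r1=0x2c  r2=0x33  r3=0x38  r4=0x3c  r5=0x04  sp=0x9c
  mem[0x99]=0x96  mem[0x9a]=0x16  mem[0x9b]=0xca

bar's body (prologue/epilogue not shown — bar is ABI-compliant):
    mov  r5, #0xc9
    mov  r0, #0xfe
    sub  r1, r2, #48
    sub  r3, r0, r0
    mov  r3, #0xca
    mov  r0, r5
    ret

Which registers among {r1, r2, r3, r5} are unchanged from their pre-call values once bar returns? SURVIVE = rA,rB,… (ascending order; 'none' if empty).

SURVIVE = r2,r3

prologue: push r3 → mem[0x9b]=0x38, sp=0x9b
body[0] mov  r5, #0xc9 → r5=0xc9
body[1] mov  r0, #0xfe → r0=0xfe
body[2] sub  r1, r2, #48 → r1=0x03
body[3] sub  r3, r0, r0 → r3=0x00
body[4] mov  r3, #0xca → r3=0xca
body[5] mov  r0, r5 → r0=0xc9
epilogue: pop r3=0x38, sp=0x9c
r1: caller-saved, written=True
r2: callee-saved, written=False
r3: callee-saved, written=True
r5: caller-saved, written=True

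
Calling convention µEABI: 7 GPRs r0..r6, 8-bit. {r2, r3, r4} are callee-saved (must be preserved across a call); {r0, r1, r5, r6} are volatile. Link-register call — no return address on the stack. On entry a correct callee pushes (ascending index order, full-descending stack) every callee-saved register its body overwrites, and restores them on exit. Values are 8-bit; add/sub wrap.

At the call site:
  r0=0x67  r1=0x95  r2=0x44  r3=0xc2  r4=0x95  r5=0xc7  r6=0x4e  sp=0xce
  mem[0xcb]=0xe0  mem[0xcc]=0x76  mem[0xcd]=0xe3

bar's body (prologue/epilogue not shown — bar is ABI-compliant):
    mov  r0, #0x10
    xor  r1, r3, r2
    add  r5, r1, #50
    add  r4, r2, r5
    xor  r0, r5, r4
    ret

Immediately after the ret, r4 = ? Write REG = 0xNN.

REG = 0x95

prologue: push r4 -> mem[0xcd]=0x95, sp=0xcd
body[0] mov  r0, #0x10 -> r0=0x10
body[1] xor  r1, r3, r2 -> r1=0x86
body[2] add  r5, r1, #50 -> r5=0xb8
body[3] add  r4, r2, r5 -> r4=0xfc
body[4] xor  r0, r5, r4 -> r0=0x44
epilogue: pop r4=0x95, sp=0xce
r4 is callee-saved -> restored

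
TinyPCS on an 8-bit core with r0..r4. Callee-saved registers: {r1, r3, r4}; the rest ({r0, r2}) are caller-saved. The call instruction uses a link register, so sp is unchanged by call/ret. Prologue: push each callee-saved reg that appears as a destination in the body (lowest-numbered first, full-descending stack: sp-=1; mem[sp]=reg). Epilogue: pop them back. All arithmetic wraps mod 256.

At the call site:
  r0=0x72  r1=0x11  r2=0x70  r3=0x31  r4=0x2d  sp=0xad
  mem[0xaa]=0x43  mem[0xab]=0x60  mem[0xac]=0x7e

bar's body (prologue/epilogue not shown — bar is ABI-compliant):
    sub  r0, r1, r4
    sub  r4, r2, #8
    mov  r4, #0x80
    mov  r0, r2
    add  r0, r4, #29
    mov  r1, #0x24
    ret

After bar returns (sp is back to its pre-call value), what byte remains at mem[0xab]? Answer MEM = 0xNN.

MEM = 0x2d

prologue: push r1 → mem[0xac]=0x11, sp=0xac
prologue: push r4 → mem[0xab]=0x2d, sp=0xab
body[0] sub  r0, r1, r4 → r0=0xe4
body[1] sub  r4, r2, #8 → r4=0x68
body[2] mov  r4, #0x80 → r4=0x80
body[3] mov  r0, r2 → r0=0x70
body[4] add  r0, r4, #29 → r0=0x9d
body[5] mov  r1, #0x24 → r1=0x24
epilogue: pop r4=0x2d, sp=0xac
epilogue: pop r1=0x11, sp=0xad
prologue pushed ['r1', 'r4'] at ['0xac', '0xab']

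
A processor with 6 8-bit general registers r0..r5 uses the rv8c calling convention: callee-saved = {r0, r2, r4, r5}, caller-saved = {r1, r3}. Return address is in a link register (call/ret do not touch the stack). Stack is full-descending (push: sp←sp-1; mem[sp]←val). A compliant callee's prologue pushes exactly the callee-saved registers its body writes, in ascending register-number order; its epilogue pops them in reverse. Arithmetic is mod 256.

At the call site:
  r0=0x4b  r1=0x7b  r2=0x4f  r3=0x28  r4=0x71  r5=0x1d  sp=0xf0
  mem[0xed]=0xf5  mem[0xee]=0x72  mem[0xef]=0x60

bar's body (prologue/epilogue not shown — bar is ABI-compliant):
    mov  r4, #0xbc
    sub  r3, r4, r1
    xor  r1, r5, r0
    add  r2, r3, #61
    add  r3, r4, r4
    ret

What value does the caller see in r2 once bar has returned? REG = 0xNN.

prologue: push r2 → mem[0xef]=0x4f, sp=0xef
prologue: push r4 → mem[0xee]=0x71, sp=0xee
body[0] mov  r4, #0xbc → r4=0xbc
body[1] sub  r3, r4, r1 → r3=0x41
body[2] xor  r1, r5, r0 → r1=0x56
body[3] add  r2, r3, #61 → r2=0x7e
body[4] add  r3, r4, r4 → r3=0x78
epilogue: pop r4=0x71, sp=0xef
epilogue: pop r2=0x4f, sp=0xf0
r2 is callee-saved → restored

REG = 0x4f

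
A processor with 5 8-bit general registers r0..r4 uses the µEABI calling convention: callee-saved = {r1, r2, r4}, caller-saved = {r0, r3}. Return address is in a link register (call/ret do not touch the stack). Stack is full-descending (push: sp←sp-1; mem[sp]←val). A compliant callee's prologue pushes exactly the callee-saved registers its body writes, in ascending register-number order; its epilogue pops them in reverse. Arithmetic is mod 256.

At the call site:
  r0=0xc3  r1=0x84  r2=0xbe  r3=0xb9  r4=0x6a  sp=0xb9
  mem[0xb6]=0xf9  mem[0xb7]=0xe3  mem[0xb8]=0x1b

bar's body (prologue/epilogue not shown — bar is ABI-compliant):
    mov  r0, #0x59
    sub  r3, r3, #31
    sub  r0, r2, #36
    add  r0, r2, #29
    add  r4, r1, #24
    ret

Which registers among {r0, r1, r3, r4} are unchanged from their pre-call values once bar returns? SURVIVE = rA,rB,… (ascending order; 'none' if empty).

SURVIVE = r1,r4

prologue: push r4 → mem[0xb8]=0x6a, sp=0xb8
body[0] mov  r0, #0x59 → r0=0x59
body[1] sub  r3, r3, #31 → r3=0x9a
body[2] sub  r0, r2, #36 → r0=0x9a
body[3] add  r0, r2, #29 → r0=0xdb
body[4] add  r4, r1, #24 → r4=0x9c
epilogue: pop r4=0x6a, sp=0xb9
r0: caller-saved, written=True
r1: callee-saved, written=False
r3: caller-saved, written=True
r4: callee-saved, written=True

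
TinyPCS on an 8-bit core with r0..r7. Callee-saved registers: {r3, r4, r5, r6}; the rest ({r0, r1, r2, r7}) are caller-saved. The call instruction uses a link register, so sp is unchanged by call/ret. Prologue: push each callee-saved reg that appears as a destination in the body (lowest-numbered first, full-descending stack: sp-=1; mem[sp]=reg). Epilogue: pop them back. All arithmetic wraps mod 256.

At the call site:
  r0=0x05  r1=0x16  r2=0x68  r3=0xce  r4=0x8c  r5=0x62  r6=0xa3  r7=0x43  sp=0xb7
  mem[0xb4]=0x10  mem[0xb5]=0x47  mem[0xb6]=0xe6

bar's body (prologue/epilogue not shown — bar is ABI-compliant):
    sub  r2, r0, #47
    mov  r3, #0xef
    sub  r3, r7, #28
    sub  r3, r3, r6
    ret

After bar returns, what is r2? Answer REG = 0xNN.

REG = 0xd6

prologue: push r3 → mem[0xb6]=0xce, sp=0xb6
body[0] sub  r2, r0, #47 → r2=0xd6
body[1] mov  r3, #0xef → r3=0xef
body[2] sub  r3, r7, #28 → r3=0x27
body[3] sub  r3, r3, r6 → r3=0x84
epilogue: pop r3=0xce, sp=0xb7
r2 is caller-saved → body value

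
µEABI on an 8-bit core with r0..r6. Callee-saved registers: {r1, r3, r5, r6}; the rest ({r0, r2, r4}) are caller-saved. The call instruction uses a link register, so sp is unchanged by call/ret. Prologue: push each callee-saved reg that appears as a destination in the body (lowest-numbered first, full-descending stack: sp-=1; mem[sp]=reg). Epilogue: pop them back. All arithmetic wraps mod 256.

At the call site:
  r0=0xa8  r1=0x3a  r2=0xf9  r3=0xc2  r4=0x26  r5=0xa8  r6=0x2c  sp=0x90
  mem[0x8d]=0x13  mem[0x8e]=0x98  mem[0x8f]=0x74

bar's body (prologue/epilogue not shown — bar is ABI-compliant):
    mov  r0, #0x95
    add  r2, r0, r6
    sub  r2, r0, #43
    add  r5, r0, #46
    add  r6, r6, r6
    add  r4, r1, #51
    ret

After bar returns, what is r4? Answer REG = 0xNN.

prologue: push r5 → mem[0x8f]=0xa8, sp=0x8f
prologue: push r6 → mem[0x8e]=0x2c, sp=0x8e
body[0] mov  r0, #0x95 → r0=0x95
body[1] add  r2, r0, r6 → r2=0xc1
body[2] sub  r2, r0, #43 → r2=0x6a
body[3] add  r5, r0, #46 → r5=0xc3
body[4] add  r6, r6, r6 → r6=0x58
body[5] add  r4, r1, #51 → r4=0x6d
epilogue: pop r6=0x2c, sp=0x8f
epilogue: pop r5=0xa8, sp=0x90
r4 is caller-saved → body value

REG = 0x6d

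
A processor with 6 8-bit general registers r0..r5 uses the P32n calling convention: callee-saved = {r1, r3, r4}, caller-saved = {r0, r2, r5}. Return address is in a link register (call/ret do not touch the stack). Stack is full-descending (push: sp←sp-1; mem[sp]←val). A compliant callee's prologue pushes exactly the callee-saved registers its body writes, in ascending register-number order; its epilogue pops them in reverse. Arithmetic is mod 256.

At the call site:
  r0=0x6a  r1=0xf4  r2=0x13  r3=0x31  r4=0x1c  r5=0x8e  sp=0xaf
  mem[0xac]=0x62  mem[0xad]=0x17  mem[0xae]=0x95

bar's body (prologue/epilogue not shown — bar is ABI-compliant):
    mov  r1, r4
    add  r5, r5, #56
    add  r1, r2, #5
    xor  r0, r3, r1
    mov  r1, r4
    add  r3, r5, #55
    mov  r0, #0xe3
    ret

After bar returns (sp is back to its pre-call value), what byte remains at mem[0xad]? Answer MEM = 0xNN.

MEM = 0x31

prologue: push r1 -> mem[0xae]=0xf4, sp=0xae
prologue: push r3 -> mem[0xad]=0x31, sp=0xad
body[0] mov  r1, r4 -> r1=0x1c
body[1] add  r5, r5, #56 -> r5=0xc6
body[2] add  r1, r2, #5 -> r1=0x18
body[3] xor  r0, r3, r1 -> r0=0x29
body[4] mov  r1, r4 -> r1=0x1c
body[5] add  r3, r5, #55 -> r3=0xfd
body[6] mov  r0, #0xe3 -> r0=0xe3
epilogue: pop r3=0x31, sp=0xae
epilogue: pop r1=0xf4, sp=0xaf
prologue pushed ['r1', 'r3'] at ['0xae', '0xad']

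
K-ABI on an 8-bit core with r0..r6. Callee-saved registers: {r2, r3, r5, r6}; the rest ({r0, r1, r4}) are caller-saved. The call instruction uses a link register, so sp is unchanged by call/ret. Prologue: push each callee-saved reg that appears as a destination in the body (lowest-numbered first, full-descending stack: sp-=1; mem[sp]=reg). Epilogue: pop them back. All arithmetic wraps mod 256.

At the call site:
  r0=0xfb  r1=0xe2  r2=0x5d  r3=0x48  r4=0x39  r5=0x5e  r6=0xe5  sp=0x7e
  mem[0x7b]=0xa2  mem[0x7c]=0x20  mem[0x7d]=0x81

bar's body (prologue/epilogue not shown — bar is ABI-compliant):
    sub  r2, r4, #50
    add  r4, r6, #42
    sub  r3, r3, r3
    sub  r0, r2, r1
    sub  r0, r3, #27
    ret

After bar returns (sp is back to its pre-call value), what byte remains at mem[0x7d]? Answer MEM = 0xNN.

MEM = 0x5d

prologue: push r2 → mem[0x7d]=0x5d, sp=0x7d
prologue: push r3 → mem[0x7c]=0x48, sp=0x7c
body[0] sub  r2, r4, #50 → r2=0x07
body[1] add  r4, r6, #42 → r4=0x0f
body[2] sub  r3, r3, r3 → r3=0x00
body[3] sub  r0, r2, r1 → r0=0x25
body[4] sub  r0, r3, #27 → r0=0xe5
epilogue: pop r3=0x48, sp=0x7d
epilogue: pop r2=0x5d, sp=0x7e
prologue pushed ['r2', 'r3'] at ['0x7d', '0x7c']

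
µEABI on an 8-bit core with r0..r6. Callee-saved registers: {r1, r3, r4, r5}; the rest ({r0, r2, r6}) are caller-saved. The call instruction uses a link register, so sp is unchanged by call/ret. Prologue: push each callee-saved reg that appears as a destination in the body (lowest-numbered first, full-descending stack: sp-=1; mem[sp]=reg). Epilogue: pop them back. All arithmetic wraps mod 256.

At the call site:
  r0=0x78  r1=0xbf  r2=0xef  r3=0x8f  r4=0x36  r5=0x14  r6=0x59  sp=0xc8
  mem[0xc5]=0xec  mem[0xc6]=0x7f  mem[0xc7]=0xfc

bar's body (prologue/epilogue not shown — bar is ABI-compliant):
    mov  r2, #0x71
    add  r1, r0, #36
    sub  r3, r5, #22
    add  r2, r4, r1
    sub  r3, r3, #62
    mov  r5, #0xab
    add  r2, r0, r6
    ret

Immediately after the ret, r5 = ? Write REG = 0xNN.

prologue: push r1 -> mem[0xc7]=0xbf, sp=0xc7
prologue: push r3 -> mem[0xc6]=0x8f, sp=0xc6
prologue: push r5 -> mem[0xc5]=0x14, sp=0xc5
body[0] mov  r2, #0x71 -> r2=0x71
body[1] add  r1, r0, #36 -> r1=0x9c
body[2] sub  r3, r5, #22 -> r3=0xfe
body[3] add  r2, r4, r1 -> r2=0xd2
body[4] sub  r3, r3, #62 -> r3=0xc0
body[5] mov  r5, #0xab -> r5=0xab
body[6] add  r2, r0, r6 -> r2=0xd1
epilogue: pop r5=0x14, sp=0xc6
epilogue: pop r3=0x8f, sp=0xc7
epilogue: pop r1=0xbf, sp=0xc8
r5 is callee-saved -> restored

REG = 0x14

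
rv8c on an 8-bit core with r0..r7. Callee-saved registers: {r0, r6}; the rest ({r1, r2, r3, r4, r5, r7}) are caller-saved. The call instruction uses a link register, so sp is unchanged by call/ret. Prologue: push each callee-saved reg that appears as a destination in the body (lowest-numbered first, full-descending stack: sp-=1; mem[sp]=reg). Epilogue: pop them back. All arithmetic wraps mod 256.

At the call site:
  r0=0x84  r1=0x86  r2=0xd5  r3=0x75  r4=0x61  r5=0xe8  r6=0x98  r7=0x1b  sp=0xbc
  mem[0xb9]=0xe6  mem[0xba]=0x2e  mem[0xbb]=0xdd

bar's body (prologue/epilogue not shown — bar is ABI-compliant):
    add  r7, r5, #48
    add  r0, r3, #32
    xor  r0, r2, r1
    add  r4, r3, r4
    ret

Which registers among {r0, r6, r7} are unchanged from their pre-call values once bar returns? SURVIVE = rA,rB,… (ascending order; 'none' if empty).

SURVIVE = r0,r6

prologue: push r0 -> mem[0xbb]=0x84, sp=0xbb
body[0] add  r7, r5, #48 -> r7=0x18
body[1] add  r0, r3, #32 -> r0=0x95
body[2] xor  r0, r2, r1 -> r0=0x53
body[3] add  r4, r3, r4 -> r4=0xd6
epilogue: pop r0=0x84, sp=0xbc
r0: callee-saved, written=True
r6: callee-saved, written=False
r7: caller-saved, written=True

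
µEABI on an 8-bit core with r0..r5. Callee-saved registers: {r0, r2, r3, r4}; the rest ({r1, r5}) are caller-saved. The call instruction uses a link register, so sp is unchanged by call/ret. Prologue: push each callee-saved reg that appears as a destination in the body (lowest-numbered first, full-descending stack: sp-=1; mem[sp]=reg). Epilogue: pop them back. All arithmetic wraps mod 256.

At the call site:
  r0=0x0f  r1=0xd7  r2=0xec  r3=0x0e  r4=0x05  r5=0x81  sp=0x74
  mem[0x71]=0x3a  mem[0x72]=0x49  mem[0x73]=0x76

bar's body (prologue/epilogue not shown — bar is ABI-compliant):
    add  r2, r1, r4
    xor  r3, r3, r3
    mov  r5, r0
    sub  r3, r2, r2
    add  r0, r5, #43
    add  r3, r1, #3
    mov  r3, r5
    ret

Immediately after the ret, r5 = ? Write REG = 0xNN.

prologue: push r0 -> mem[0x73]=0x0f, sp=0x73
prologue: push r2 -> mem[0x72]=0xec, sp=0x72
prologue: push r3 -> mem[0x71]=0x0e, sp=0x71
body[0] add  r2, r1, r4 -> r2=0xdc
body[1] xor  r3, r3, r3 -> r3=0x00
body[2] mov  r5, r0 -> r5=0x0f
body[3] sub  r3, r2, r2 -> r3=0x00
body[4] add  r0, r5, #43 -> r0=0x3a
body[5] add  r3, r1, #3 -> r3=0xda
body[6] mov  r3, r5 -> r3=0x0f
epilogue: pop r3=0x0e, sp=0x72
epilogue: pop r2=0xec, sp=0x73
epilogue: pop r0=0x0f, sp=0x74
r5 is caller-saved -> body value

REG = 0x0f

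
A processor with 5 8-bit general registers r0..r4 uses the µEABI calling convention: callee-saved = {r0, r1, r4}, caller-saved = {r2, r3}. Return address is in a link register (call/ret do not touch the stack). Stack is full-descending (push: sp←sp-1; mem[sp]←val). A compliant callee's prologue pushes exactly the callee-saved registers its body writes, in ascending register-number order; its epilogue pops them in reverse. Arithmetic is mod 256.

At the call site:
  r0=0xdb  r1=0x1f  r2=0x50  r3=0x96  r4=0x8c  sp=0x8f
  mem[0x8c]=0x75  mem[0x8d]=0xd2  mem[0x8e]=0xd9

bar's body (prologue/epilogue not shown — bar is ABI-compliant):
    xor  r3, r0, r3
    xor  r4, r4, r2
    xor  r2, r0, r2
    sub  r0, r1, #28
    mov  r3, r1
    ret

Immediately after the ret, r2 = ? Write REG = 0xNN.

REG = 0x8b

prologue: push r0 -> mem[0x8e]=0xdb, sp=0x8e
prologue: push r4 -> mem[0x8d]=0x8c, sp=0x8d
body[0] xor  r3, r0, r3 -> r3=0x4d
body[1] xor  r4, r4, r2 -> r4=0xdc
body[2] xor  r2, r0, r2 -> r2=0x8b
body[3] sub  r0, r1, #28 -> r0=0x03
body[4] mov  r3, r1 -> r3=0x1f
epilogue: pop r4=0x8c, sp=0x8e
epilogue: pop r0=0xdb, sp=0x8f
r2 is caller-saved -> body value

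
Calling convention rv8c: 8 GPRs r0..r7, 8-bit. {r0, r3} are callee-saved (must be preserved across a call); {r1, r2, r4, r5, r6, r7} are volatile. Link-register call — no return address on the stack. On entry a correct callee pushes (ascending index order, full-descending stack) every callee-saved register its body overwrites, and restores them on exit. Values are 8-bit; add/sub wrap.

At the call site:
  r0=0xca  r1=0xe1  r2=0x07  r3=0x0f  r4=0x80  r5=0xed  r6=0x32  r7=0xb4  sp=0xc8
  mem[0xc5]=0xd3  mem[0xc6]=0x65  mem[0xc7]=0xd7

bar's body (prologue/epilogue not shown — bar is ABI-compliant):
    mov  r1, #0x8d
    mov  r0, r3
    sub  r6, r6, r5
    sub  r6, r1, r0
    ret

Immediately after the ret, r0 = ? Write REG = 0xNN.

prologue: push r0 -> mem[0xc7]=0xca, sp=0xc7
body[0] mov  r1, #0x8d -> r1=0x8d
body[1] mov  r0, r3 -> r0=0x0f
body[2] sub  r6, r6, r5 -> r6=0x45
body[3] sub  r6, r1, r0 -> r6=0x7e
epilogue: pop r0=0xca, sp=0xc8
r0 is callee-saved -> restored

REG = 0xca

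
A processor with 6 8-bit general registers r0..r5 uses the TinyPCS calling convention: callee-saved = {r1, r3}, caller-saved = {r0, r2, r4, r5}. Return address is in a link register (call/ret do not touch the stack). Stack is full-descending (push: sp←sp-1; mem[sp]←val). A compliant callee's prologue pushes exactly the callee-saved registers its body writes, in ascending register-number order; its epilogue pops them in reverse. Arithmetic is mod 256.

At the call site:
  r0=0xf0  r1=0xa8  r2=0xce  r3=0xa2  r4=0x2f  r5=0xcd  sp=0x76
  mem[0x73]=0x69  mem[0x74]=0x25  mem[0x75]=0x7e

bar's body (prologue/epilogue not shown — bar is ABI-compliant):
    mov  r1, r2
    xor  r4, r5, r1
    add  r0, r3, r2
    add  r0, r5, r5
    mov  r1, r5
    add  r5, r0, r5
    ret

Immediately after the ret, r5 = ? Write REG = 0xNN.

prologue: push r1 -> mem[0x75]=0xa8, sp=0x75
body[0] mov  r1, r2 -> r1=0xce
body[1] xor  r4, r5, r1 -> r4=0x03
body[2] add  r0, r3, r2 -> r0=0x70
body[3] add  r0, r5, r5 -> r0=0x9a
body[4] mov  r1, r5 -> r1=0xcd
body[5] add  r5, r0, r5 -> r5=0x67
epilogue: pop r1=0xa8, sp=0x76
r5 is caller-saved -> body value

REG = 0x67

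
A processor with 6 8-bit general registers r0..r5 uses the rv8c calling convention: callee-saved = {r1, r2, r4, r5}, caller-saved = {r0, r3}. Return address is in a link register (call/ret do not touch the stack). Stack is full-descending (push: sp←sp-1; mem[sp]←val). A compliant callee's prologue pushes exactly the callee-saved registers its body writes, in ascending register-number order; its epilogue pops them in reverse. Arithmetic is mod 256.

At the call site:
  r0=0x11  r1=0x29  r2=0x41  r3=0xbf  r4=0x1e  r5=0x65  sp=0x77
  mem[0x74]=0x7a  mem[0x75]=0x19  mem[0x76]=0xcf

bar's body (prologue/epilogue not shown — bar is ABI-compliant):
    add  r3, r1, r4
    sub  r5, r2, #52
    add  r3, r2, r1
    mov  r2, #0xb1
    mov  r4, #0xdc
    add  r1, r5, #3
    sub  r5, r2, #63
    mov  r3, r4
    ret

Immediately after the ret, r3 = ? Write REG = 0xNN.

REG = 0xdc

prologue: push r1 -> mem[0x76]=0x29, sp=0x76
prologue: push r2 -> mem[0x75]=0x41, sp=0x75
prologue: push r4 -> mem[0x74]=0x1e, sp=0x74
prologue: push r5 -> mem[0x73]=0x65, sp=0x73
body[0] add  r3, r1, r4 -> r3=0x47
body[1] sub  r5, r2, #52 -> r5=0x0d
body[2] add  r3, r2, r1 -> r3=0x6a
body[3] mov  r2, #0xb1 -> r2=0xb1
body[4] mov  r4, #0xdc -> r4=0xdc
body[5] add  r1, r5, #3 -> r1=0x10
body[6] sub  r5, r2, #63 -> r5=0x72
body[7] mov  r3, r4 -> r3=0xdc
epilogue: pop r5=0x65, sp=0x74
epilogue: pop r4=0x1e, sp=0x75
epilogue: pop r2=0x41, sp=0x76
epilogue: pop r1=0x29, sp=0x77
r3 is caller-saved -> body value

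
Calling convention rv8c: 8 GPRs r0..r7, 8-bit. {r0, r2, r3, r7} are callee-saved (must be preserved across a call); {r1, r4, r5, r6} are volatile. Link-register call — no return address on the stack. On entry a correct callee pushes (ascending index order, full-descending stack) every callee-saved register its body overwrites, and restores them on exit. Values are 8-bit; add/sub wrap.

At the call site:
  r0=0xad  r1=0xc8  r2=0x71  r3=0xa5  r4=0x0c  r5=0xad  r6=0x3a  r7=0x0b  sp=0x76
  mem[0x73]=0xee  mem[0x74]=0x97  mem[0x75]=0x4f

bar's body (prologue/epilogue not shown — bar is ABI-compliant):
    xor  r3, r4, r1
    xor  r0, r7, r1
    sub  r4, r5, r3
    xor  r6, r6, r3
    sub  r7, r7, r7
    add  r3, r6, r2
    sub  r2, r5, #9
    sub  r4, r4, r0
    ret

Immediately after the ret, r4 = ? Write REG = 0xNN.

REG = 0x26

prologue: push r0 -> mem[0x75]=0xad, sp=0x75
prologue: push r2 -> mem[0x74]=0x71, sp=0x74
prologue: push r3 -> mem[0x73]=0xa5, sp=0x73
prologue: push r7 -> mem[0x72]=0x0b, sp=0x72
body[0] xor  r3, r4, r1 -> r3=0xc4
body[1] xor  r0, r7, r1 -> r0=0xc3
body[2] sub  r4, r5, r3 -> r4=0xe9
body[3] xor  r6, r6, r3 -> r6=0xfe
body[4] sub  r7, r7, r7 -> r7=0x00
body[5] add  r3, r6, r2 -> r3=0x6f
body[6] sub  r2, r5, #9 -> r2=0xa4
body[7] sub  r4, r4, r0 -> r4=0x26
epilogue: pop r7=0x0b, sp=0x73
epilogue: pop r3=0xa5, sp=0x74
epilogue: pop r2=0x71, sp=0x75
epilogue: pop r0=0xad, sp=0x76
r4 is caller-saved -> body value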